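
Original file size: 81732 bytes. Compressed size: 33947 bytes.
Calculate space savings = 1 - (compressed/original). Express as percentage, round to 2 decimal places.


ratio = compressed/original = 33947/81732 = 0.415345
savings = 1 - ratio = 1 - 0.415345 = 0.584655
as a percentage: 0.584655 * 100 = 58.47%

Space savings = 1 - 33947/81732 = 58.47%


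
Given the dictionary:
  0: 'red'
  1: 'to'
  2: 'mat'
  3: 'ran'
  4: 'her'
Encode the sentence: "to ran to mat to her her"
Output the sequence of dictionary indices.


Look up each word in the dictionary:
  'to' -> 1
  'ran' -> 3
  'to' -> 1
  'mat' -> 2
  'to' -> 1
  'her' -> 4
  'her' -> 4

Encoded: [1, 3, 1, 2, 1, 4, 4]


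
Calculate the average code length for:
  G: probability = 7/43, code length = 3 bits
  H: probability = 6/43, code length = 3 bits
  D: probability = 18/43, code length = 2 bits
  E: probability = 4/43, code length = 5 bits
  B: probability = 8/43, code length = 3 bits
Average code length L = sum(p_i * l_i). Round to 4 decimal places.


Weighted contributions p_i * l_i:
  G: (7/43) * 3 = 21/43
  H: (6/43) * 3 = 18/43
  D: (18/43) * 2 = 36/43
  E: (4/43) * 5 = 20/43
  B: (8/43) * 3 = 24/43
Sum = (21 + 18 + 36 + 20 + 24)/43 = 119/43

L = 119/43 = 2.7674 bits/symbol


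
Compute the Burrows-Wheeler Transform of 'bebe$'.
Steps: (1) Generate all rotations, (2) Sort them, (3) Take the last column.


Rotations (sorted):
  0: $bebe -> last char: e
  1: be$be -> last char: e
  2: bebe$ -> last char: $
  3: e$beb -> last char: b
  4: ebe$b -> last char: b


BWT = ee$bb


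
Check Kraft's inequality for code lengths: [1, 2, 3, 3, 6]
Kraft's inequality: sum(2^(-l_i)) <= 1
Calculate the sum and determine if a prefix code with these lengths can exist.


Sum = 2^(-1) + 2^(-2) + 2^(-3) + 2^(-3) + 2^(-6)
    = 0.5 + 0.25 + 0.125 + 0.125 + 0.015625
    = 65/64 = 1.015625
Since 1.015625 > 1, Kraft's inequality is NOT satisfied.
A prefix code with these lengths CANNOT exist.

Kraft sum = 1.015625. Not satisfied.


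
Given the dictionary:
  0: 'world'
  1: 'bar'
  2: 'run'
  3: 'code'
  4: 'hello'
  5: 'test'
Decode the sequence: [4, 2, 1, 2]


Look up each index in the dictionary:
  4 -> 'hello'
  2 -> 'run'
  1 -> 'bar'
  2 -> 'run'

Decoded: "hello run bar run"


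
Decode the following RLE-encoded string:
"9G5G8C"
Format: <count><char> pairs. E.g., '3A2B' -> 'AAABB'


Expanding each <count><char> pair:
  9G -> 'GGGGGGGGG'
  5G -> 'GGGGG'
  8C -> 'CCCCCCCC'

Decoded = GGGGGGGGGGGGGGCCCCCCCC


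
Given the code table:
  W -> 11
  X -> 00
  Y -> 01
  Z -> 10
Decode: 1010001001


Decoding:
10 -> Z
10 -> Z
00 -> X
10 -> Z
01 -> Y


Result: ZZXZY


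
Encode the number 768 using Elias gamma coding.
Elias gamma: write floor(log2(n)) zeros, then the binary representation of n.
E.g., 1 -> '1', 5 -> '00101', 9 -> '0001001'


num_bits = floor(log2(768)) + 1 = 10
leading_zeros = num_bits - 1 = 9
binary(768) = 1100000000

Elias gamma(768) = '000000000' + '1100000000' = 0000000001100000000 (19 bits)


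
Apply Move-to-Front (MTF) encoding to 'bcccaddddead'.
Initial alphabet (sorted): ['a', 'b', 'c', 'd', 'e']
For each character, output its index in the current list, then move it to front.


MTF encoding:
'b': index 1 in ['a', 'b', 'c', 'd', 'e'] -> ['b', 'a', 'c', 'd', 'e']
'c': index 2 in ['b', 'a', 'c', 'd', 'e'] -> ['c', 'b', 'a', 'd', 'e']
'c': index 0 in ['c', 'b', 'a', 'd', 'e'] -> ['c', 'b', 'a', 'd', 'e']
'c': index 0 in ['c', 'b', 'a', 'd', 'e'] -> ['c', 'b', 'a', 'd', 'e']
'a': index 2 in ['c', 'b', 'a', 'd', 'e'] -> ['a', 'c', 'b', 'd', 'e']
'd': index 3 in ['a', 'c', 'b', 'd', 'e'] -> ['d', 'a', 'c', 'b', 'e']
'd': index 0 in ['d', 'a', 'c', 'b', 'e'] -> ['d', 'a', 'c', 'b', 'e']
'd': index 0 in ['d', 'a', 'c', 'b', 'e'] -> ['d', 'a', 'c', 'b', 'e']
'd': index 0 in ['d', 'a', 'c', 'b', 'e'] -> ['d', 'a', 'c', 'b', 'e']
'e': index 4 in ['d', 'a', 'c', 'b', 'e'] -> ['e', 'd', 'a', 'c', 'b']
'a': index 2 in ['e', 'd', 'a', 'c', 'b'] -> ['a', 'e', 'd', 'c', 'b']
'd': index 2 in ['a', 'e', 'd', 'c', 'b'] -> ['d', 'a', 'e', 'c', 'b']


Output: [1, 2, 0, 0, 2, 3, 0, 0, 0, 4, 2, 2]


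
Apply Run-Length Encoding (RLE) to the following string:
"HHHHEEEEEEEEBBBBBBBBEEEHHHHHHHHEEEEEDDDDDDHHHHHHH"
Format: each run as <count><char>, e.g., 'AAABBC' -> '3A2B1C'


Scanning runs left to right:
  i=0: run of 'H' x 4 -> '4H'
  i=4: run of 'E' x 8 -> '8E'
  i=12: run of 'B' x 8 -> '8B'
  i=20: run of 'E' x 3 -> '3E'
  i=23: run of 'H' x 8 -> '8H'
  i=31: run of 'E' x 5 -> '5E'
  i=36: run of 'D' x 6 -> '6D'
  i=42: run of 'H' x 7 -> '7H'

RLE = 4H8E8B3E8H5E6D7H


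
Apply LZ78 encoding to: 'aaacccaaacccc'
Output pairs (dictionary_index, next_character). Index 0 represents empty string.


LZ78 encoding steps:
Dictionary: {0: ''}
Step 1: w='' (idx 0), next='a' -> output (0, 'a'), add 'a' as idx 1
Step 2: w='a' (idx 1), next='a' -> output (1, 'a'), add 'aa' as idx 2
Step 3: w='' (idx 0), next='c' -> output (0, 'c'), add 'c' as idx 3
Step 4: w='c' (idx 3), next='c' -> output (3, 'c'), add 'cc' as idx 4
Step 5: w='aa' (idx 2), next='a' -> output (2, 'a'), add 'aaa' as idx 5
Step 6: w='cc' (idx 4), next='c' -> output (4, 'c'), add 'ccc' as idx 6
Step 7: w='c' (idx 3), end of input -> output (3, '')


Encoded: [(0, 'a'), (1, 'a'), (0, 'c'), (3, 'c'), (2, 'a'), (4, 'c'), (3, '')]


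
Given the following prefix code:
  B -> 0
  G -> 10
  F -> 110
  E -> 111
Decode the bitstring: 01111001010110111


Decoding step by step:
Bits 0 -> B
Bits 111 -> E
Bits 10 -> G
Bits 0 -> B
Bits 10 -> G
Bits 10 -> G
Bits 110 -> F
Bits 111 -> E


Decoded message: BEGBGGFE


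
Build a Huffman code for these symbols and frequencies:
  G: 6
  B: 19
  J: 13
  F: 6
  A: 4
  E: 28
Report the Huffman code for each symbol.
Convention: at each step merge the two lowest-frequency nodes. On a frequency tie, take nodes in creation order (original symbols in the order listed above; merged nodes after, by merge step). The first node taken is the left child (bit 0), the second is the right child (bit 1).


Huffman tree construction:
Step 1: Merge A(4) + G(6) = 10
Step 2: Merge F(6) + (A+G)(10) = 16
Step 3: Merge J(13) + (F+(A+G))(16) = 29
Step 4: Merge B(19) + E(28) = 47
Step 5: Merge (J+(F+(A+G)))(29) + (B+E)(47) = 76
Read each symbol's code off the tree from the root (left child = 0, right child = 1).

Codes:
  G: 0111 (length 4)
  B: 10 (length 2)
  J: 00 (length 2)
  F: 010 (length 3)
  A: 0110 (length 4)
  E: 11 (length 2)
Average code length: 178/76 = 2.3421 bits/symbol


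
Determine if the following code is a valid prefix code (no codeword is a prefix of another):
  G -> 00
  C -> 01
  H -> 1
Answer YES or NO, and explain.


Checking each pair (does one codeword prefix another?):
  G='00' vs C='01': no prefix
  G='00' vs H='1': no prefix
  C='01' vs G='00': no prefix
  C='01' vs H='1': no prefix
  H='1' vs G='00': no prefix
  H='1' vs C='01': no prefix
No violation found over all pairs.

YES -- this is a valid prefix code. No codeword is a prefix of any other codeword.


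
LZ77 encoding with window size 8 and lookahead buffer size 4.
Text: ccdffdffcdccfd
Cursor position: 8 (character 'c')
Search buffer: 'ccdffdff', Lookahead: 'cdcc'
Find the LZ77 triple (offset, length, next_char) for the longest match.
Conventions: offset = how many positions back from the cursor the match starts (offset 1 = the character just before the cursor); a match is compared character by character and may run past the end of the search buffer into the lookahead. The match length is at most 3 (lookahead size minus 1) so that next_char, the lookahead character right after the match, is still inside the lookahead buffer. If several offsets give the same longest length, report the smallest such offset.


Try each offset into the search buffer:
  offset=1 (pos 7, char 'f'): match length 0
  offset=2 (pos 6, char 'f'): match length 0
  offset=3 (pos 5, char 'd'): match length 0
  offset=4 (pos 4, char 'f'): match length 0
  offset=5 (pos 3, char 'f'): match length 0
  offset=6 (pos 2, char 'd'): match length 0
  offset=7 (pos 1, char 'c'): match length 2
  offset=8 (pos 0, char 'c'): match length 1
Longest match has length 2 at offset 7.
next_char = character at position 8 + 2 = 10 -> 'c'

Best match: offset=7, length=2 (matching 'cd' starting at position 1)
LZ77 triple: (7, 2, 'c')


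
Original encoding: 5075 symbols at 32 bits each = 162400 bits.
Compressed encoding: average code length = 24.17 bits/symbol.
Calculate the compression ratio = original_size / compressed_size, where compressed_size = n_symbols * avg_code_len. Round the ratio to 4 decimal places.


original_size = n_symbols * orig_bits = 5075 * 32 = 162400 bits
compressed_size = n_symbols * avg_code_len = 5075 * 24.17 = 122662.75 bits
ratio = original_size / compressed_size = 162400 / 122662.75 = 1.324

Compression ratio = 1.324


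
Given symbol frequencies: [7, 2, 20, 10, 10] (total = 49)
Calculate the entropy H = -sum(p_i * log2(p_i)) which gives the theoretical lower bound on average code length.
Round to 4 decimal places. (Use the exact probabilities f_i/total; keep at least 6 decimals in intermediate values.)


Per-symbol terms -p_i * log2(p_i) with p_i = f_i/49:
  p = 7/49 = 0.142857: log2(p) = -2.807355, -p*log2(p) = 0.401051
  p = 2/49 = 0.040816: log2(p) = -4.614710, -p*log2(p) = 0.188356
  p = 20/49 = 0.408163: log2(p) = -1.292782, -p*log2(p) = 0.527666
  p = 10/49 = 0.204082: log2(p) = -2.292782, -p*log2(p) = 0.467915
  p = 10/49 = 0.204082: log2(p) = -2.292782, -p*log2(p) = 0.467915
H = 0.401051 + 0.188356 + 0.527666 + 0.467915 + 0.467915 = 2.052903

H = 2.0529 bits/symbol


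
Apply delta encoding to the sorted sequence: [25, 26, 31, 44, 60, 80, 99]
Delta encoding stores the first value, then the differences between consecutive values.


First value: 25
Deltas:
  26 - 25 = 1
  31 - 26 = 5
  44 - 31 = 13
  60 - 44 = 16
  80 - 60 = 20
  99 - 80 = 19


Delta encoded: [25, 1, 5, 13, 16, 20, 19]


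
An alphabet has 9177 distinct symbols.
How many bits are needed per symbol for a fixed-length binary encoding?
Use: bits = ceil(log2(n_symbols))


log2(9177) = 13.1638
Bracket: 2^13 = 8192 < 9177 <= 2^14 = 16384
So ceil(log2(9177)) = 14

bits = ceil(log2(9177)) = ceil(13.1638) = 14 bits


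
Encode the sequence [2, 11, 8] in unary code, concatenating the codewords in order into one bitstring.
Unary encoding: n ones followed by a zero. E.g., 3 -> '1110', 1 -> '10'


Encode each number as n ones followed by a terminating 0:
  2 -> 110 (3 bits)
  11 -> 111111111110 (12 bits)
  8 -> 111111110 (9 bits)
Total length = 3 + 12 + 9 = 24 bits.

Unary([2, 11, 8]) = 110111111111110111111110 (24 bits)


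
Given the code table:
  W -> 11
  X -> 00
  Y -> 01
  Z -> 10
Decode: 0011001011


Decoding:
00 -> X
11 -> W
00 -> X
10 -> Z
11 -> W


Result: XWXZW


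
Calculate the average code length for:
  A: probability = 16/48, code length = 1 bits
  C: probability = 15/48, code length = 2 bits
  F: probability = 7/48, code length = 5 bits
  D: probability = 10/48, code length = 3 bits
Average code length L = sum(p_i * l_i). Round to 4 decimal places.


Weighted contributions p_i * l_i:
  A: (16/48) * 1 = 16/48
  C: (15/48) * 2 = 30/48
  F: (7/48) * 5 = 35/48
  D: (10/48) * 3 = 30/48
Sum = (16 + 30 + 35 + 30)/48 = 111/48

L = 111/48 = 2.3125 bits/symbol


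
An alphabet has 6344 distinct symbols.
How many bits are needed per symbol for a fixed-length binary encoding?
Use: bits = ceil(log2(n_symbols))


log2(6344) = 12.6312
Bracket: 2^12 = 4096 < 6344 <= 2^13 = 8192
So ceil(log2(6344)) = 13

bits = ceil(log2(6344)) = ceil(12.6312) = 13 bits


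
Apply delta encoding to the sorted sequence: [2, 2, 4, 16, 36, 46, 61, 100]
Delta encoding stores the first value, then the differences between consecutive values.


First value: 2
Deltas:
  2 - 2 = 0
  4 - 2 = 2
  16 - 4 = 12
  36 - 16 = 20
  46 - 36 = 10
  61 - 46 = 15
  100 - 61 = 39


Delta encoded: [2, 0, 2, 12, 20, 10, 15, 39]


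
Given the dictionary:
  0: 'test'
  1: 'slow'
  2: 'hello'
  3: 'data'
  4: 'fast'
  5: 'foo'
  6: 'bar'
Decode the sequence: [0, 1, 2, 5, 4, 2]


Look up each index in the dictionary:
  0 -> 'test'
  1 -> 'slow'
  2 -> 'hello'
  5 -> 'foo'
  4 -> 'fast'
  2 -> 'hello'

Decoded: "test slow hello foo fast hello"


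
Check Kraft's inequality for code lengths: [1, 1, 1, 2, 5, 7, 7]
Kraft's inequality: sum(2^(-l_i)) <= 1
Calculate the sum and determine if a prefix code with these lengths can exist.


Sum = 2^(-1) + 2^(-1) + 2^(-1) + 2^(-2) + 2^(-5) + 2^(-7) + 2^(-7)
    = 0.5 + 0.5 + 0.5 + 0.25 + 0.03125 + 0.0078125 + 0.0078125
    = 230/128 = 1.796875
Since 1.796875 > 1, Kraft's inequality is NOT satisfied.
A prefix code with these lengths CANNOT exist.

Kraft sum = 1.796875. Not satisfied.


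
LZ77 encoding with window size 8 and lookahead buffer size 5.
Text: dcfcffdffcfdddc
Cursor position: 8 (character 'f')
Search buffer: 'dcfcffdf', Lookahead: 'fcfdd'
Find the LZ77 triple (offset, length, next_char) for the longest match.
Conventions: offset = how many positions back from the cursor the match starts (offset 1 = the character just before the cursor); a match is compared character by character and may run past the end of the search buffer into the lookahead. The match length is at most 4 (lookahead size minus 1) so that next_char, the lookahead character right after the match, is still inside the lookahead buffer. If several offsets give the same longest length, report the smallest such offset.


Try each offset into the search buffer:
  offset=1 (pos 7, char 'f'): match length 1
  offset=2 (pos 6, char 'd'): match length 0
  offset=3 (pos 5, char 'f'): match length 1
  offset=4 (pos 4, char 'f'): match length 1
  offset=5 (pos 3, char 'c'): match length 0
  offset=6 (pos 2, char 'f'): match length 3
  offset=7 (pos 1, char 'c'): match length 0
  offset=8 (pos 0, char 'd'): match length 0
Longest match has length 3 at offset 6.
next_char = character at position 8 + 3 = 11 -> 'd'

Best match: offset=6, length=3 (matching 'fcf' starting at position 2)
LZ77 triple: (6, 3, 'd')


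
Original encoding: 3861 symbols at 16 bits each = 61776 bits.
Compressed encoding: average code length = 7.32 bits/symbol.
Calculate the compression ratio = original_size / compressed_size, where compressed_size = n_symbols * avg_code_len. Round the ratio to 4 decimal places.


original_size = n_symbols * orig_bits = 3861 * 16 = 61776 bits
compressed_size = n_symbols * avg_code_len = 3861 * 7.32 = 28262.52 bits
ratio = original_size / compressed_size = 61776 / 28262.52 = 2.1858

Compression ratio = 2.1858


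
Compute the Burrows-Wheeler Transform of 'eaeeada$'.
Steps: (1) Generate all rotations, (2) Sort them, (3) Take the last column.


Rotations (sorted):
  0: $eaeeada -> last char: a
  1: a$eaeead -> last char: d
  2: ada$eaee -> last char: e
  3: aeeada$e -> last char: e
  4: da$eaeea -> last char: a
  5: eada$eae -> last char: e
  6: eaeeada$ -> last char: $
  7: eeada$ea -> last char: a


BWT = adeeae$a


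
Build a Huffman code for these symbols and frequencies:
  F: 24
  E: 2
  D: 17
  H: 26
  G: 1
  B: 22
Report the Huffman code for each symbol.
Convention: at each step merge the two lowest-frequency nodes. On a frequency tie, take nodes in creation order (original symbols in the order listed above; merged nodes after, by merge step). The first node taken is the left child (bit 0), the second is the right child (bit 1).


Huffman tree construction:
Step 1: Merge G(1) + E(2) = 3
Step 2: Merge (G+E)(3) + D(17) = 20
Step 3: Merge ((G+E)+D)(20) + B(22) = 42
Step 4: Merge F(24) + H(26) = 50
Step 5: Merge (((G+E)+D)+B)(42) + (F+H)(50) = 92
Read each symbol's code off the tree from the root (left child = 0, right child = 1).

Codes:
  F: 10 (length 2)
  E: 0001 (length 4)
  D: 001 (length 3)
  H: 11 (length 2)
  G: 0000 (length 4)
  B: 01 (length 2)
Average code length: 207/92 = 2.2500 bits/symbol


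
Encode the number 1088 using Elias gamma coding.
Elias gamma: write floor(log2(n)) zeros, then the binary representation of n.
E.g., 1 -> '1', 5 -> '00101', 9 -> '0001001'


num_bits = floor(log2(1088)) + 1 = 11
leading_zeros = num_bits - 1 = 10
binary(1088) = 10001000000

Elias gamma(1088) = '0000000000' + '10001000000' = 000000000010001000000 (21 bits)


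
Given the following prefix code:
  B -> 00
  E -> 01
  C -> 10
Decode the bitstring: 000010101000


Decoding step by step:
Bits 00 -> B
Bits 00 -> B
Bits 10 -> C
Bits 10 -> C
Bits 10 -> C
Bits 00 -> B


Decoded message: BBCCCB


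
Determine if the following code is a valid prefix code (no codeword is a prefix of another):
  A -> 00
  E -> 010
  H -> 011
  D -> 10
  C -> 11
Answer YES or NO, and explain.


Checking each pair (does one codeword prefix another?):
  A='00' vs E='010': no prefix
  A='00' vs H='011': no prefix
  A='00' vs D='10': no prefix
  A='00' vs C='11': no prefix
  E='010' vs A='00': no prefix
  E='010' vs H='011': no prefix
  E='010' vs D='10': no prefix
  E='010' vs C='11': no prefix
  H='011' vs A='00': no prefix
  H='011' vs E='010': no prefix
  H='011' vs D='10': no prefix
  H='011' vs C='11': no prefix
  D='10' vs A='00': no prefix
  D='10' vs E='010': no prefix
  D='10' vs H='011': no prefix
  D='10' vs C='11': no prefix
  C='11' vs A='00': no prefix
  C='11' vs E='010': no prefix
  C='11' vs H='011': no prefix
  C='11' vs D='10': no prefix
No violation found over all pairs.

YES -- this is a valid prefix code. No codeword is a prefix of any other codeword.


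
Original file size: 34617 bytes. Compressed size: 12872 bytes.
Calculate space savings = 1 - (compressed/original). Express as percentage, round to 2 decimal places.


ratio = compressed/original = 12872/34617 = 0.37184
savings = 1 - ratio = 1 - 0.37184 = 0.62816
as a percentage: 0.62816 * 100 = 62.82%

Space savings = 1 - 12872/34617 = 62.82%


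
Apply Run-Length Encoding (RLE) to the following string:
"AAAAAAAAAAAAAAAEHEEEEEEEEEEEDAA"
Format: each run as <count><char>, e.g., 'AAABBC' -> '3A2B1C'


Scanning runs left to right:
  i=0: run of 'A' x 15 -> '15A'
  i=15: run of 'E' x 1 -> '1E'
  i=16: run of 'H' x 1 -> '1H'
  i=17: run of 'E' x 11 -> '11E'
  i=28: run of 'D' x 1 -> '1D'
  i=29: run of 'A' x 2 -> '2A'

RLE = 15A1E1H11E1D2A


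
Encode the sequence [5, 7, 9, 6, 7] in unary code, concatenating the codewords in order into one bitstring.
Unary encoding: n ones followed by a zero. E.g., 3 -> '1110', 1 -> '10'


Encode each number as n ones followed by a terminating 0:
  5 -> 111110 (6 bits)
  7 -> 11111110 (8 bits)
  9 -> 1111111110 (10 bits)
  6 -> 1111110 (7 bits)
  7 -> 11111110 (8 bits)
Total length = 6 + 8 + 10 + 7 + 8 = 39 bits.

Unary([5, 7, 9, 6, 7]) = 111110111111101111111110111111011111110 (39 bits)


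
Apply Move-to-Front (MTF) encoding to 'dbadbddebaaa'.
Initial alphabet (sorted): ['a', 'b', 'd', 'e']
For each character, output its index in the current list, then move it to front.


MTF encoding:
'd': index 2 in ['a', 'b', 'd', 'e'] -> ['d', 'a', 'b', 'e']
'b': index 2 in ['d', 'a', 'b', 'e'] -> ['b', 'd', 'a', 'e']
'a': index 2 in ['b', 'd', 'a', 'e'] -> ['a', 'b', 'd', 'e']
'd': index 2 in ['a', 'b', 'd', 'e'] -> ['d', 'a', 'b', 'e']
'b': index 2 in ['d', 'a', 'b', 'e'] -> ['b', 'd', 'a', 'e']
'd': index 1 in ['b', 'd', 'a', 'e'] -> ['d', 'b', 'a', 'e']
'd': index 0 in ['d', 'b', 'a', 'e'] -> ['d', 'b', 'a', 'e']
'e': index 3 in ['d', 'b', 'a', 'e'] -> ['e', 'd', 'b', 'a']
'b': index 2 in ['e', 'd', 'b', 'a'] -> ['b', 'e', 'd', 'a']
'a': index 3 in ['b', 'e', 'd', 'a'] -> ['a', 'b', 'e', 'd']
'a': index 0 in ['a', 'b', 'e', 'd'] -> ['a', 'b', 'e', 'd']
'a': index 0 in ['a', 'b', 'e', 'd'] -> ['a', 'b', 'e', 'd']


Output: [2, 2, 2, 2, 2, 1, 0, 3, 2, 3, 0, 0]


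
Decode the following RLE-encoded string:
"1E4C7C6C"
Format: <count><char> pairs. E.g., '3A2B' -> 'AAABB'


Expanding each <count><char> pair:
  1E -> 'E'
  4C -> 'CCCC'
  7C -> 'CCCCCCC'
  6C -> 'CCCCCC'

Decoded = ECCCCCCCCCCCCCCCCC


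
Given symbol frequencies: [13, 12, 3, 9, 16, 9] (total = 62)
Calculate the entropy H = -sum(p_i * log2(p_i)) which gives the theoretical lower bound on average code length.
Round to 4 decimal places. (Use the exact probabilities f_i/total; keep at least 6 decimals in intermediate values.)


Per-symbol terms -p_i * log2(p_i) with p_i = f_i/62:
  p = 13/62 = 0.209677: log2(p) = -2.253757, -p*log2(p) = 0.472562
  p = 12/62 = 0.193548: log2(p) = -2.369234, -p*log2(p) = 0.458561
  p = 3/62 = 0.048387: log2(p) = -4.369234, -p*log2(p) = 0.211415
  p = 9/62 = 0.145161: log2(p) = -2.784271, -p*log2(p) = 0.404168
  p = 16/62 = 0.258065: log2(p) = -1.954196, -p*log2(p) = 0.504309
  p = 9/62 = 0.145161: log2(p) = -2.784271, -p*log2(p) = 0.404168
H = 0.472562 + 0.458561 + 0.211415 + 0.404168 + 0.504309 + 0.404168 = 2.455183

H = 2.4552 bits/symbol


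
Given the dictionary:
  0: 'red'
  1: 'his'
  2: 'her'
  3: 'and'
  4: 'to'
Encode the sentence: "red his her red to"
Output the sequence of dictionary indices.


Look up each word in the dictionary:
  'red' -> 0
  'his' -> 1
  'her' -> 2
  'red' -> 0
  'to' -> 4

Encoded: [0, 1, 2, 0, 4]


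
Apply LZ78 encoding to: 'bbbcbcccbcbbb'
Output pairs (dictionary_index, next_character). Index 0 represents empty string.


LZ78 encoding steps:
Dictionary: {0: ''}
Step 1: w='' (idx 0), next='b' -> output (0, 'b'), add 'b' as idx 1
Step 2: w='b' (idx 1), next='b' -> output (1, 'b'), add 'bb' as idx 2
Step 3: w='' (idx 0), next='c' -> output (0, 'c'), add 'c' as idx 3
Step 4: w='b' (idx 1), next='c' -> output (1, 'c'), add 'bc' as idx 4
Step 5: w='c' (idx 3), next='c' -> output (3, 'c'), add 'cc' as idx 5
Step 6: w='bc' (idx 4), next='b' -> output (4, 'b'), add 'bcb' as idx 6
Step 7: w='bb' (idx 2), end of input -> output (2, '')


Encoded: [(0, 'b'), (1, 'b'), (0, 'c'), (1, 'c'), (3, 'c'), (4, 'b'), (2, '')]


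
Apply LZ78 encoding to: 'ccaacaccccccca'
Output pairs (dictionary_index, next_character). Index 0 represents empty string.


LZ78 encoding steps:
Dictionary: {0: ''}
Step 1: w='' (idx 0), next='c' -> output (0, 'c'), add 'c' as idx 1
Step 2: w='c' (idx 1), next='a' -> output (1, 'a'), add 'ca' as idx 2
Step 3: w='' (idx 0), next='a' -> output (0, 'a'), add 'a' as idx 3
Step 4: w='ca' (idx 2), next='c' -> output (2, 'c'), add 'cac' as idx 4
Step 5: w='c' (idx 1), next='c' -> output (1, 'c'), add 'cc' as idx 5
Step 6: w='cc' (idx 5), next='c' -> output (5, 'c'), add 'ccc' as idx 6
Step 7: w='ca' (idx 2), end of input -> output (2, '')


Encoded: [(0, 'c'), (1, 'a'), (0, 'a'), (2, 'c'), (1, 'c'), (5, 'c'), (2, '')]


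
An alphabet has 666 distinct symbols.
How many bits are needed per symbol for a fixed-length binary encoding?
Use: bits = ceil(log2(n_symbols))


log2(666) = 9.3794
Bracket: 2^9 = 512 < 666 <= 2^10 = 1024
So ceil(log2(666)) = 10

bits = ceil(log2(666)) = ceil(9.3794) = 10 bits


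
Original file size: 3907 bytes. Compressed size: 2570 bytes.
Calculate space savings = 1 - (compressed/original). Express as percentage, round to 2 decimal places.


ratio = compressed/original = 2570/3907 = 0.657794
savings = 1 - ratio = 1 - 0.657794 = 0.342206
as a percentage: 0.342206 * 100 = 34.22%

Space savings = 1 - 2570/3907 = 34.22%


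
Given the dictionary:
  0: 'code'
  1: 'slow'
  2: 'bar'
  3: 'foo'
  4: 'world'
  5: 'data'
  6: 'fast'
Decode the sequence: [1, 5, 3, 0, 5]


Look up each index in the dictionary:
  1 -> 'slow'
  5 -> 'data'
  3 -> 'foo'
  0 -> 'code'
  5 -> 'data'

Decoded: "slow data foo code data"


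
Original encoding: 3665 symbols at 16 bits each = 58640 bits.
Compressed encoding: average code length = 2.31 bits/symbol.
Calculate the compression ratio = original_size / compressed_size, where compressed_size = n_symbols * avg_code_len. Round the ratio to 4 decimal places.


original_size = n_symbols * orig_bits = 3665 * 16 = 58640 bits
compressed_size = n_symbols * avg_code_len = 3665 * 2.31 = 8466.15 bits
ratio = original_size / compressed_size = 58640 / 8466.15 = 6.9264

Compression ratio = 6.9264


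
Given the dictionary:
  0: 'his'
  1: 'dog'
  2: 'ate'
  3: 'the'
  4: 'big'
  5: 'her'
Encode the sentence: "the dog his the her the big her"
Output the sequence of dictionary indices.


Look up each word in the dictionary:
  'the' -> 3
  'dog' -> 1
  'his' -> 0
  'the' -> 3
  'her' -> 5
  'the' -> 3
  'big' -> 4
  'her' -> 5

Encoded: [3, 1, 0, 3, 5, 3, 4, 5]


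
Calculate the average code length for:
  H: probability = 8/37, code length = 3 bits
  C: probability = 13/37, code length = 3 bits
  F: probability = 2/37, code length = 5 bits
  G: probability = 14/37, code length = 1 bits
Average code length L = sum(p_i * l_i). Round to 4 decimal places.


Weighted contributions p_i * l_i:
  H: (8/37) * 3 = 24/37
  C: (13/37) * 3 = 39/37
  F: (2/37) * 5 = 10/37
  G: (14/37) * 1 = 14/37
Sum = (24 + 39 + 10 + 14)/37 = 87/37

L = 87/37 = 2.3514 bits/symbol


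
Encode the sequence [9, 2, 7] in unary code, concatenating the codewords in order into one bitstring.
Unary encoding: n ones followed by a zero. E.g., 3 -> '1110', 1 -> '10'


Encode each number as n ones followed by a terminating 0:
  9 -> 1111111110 (10 bits)
  2 -> 110 (3 bits)
  7 -> 11111110 (8 bits)
Total length = 10 + 3 + 8 = 21 bits.

Unary([9, 2, 7]) = 111111111011011111110 (21 bits)


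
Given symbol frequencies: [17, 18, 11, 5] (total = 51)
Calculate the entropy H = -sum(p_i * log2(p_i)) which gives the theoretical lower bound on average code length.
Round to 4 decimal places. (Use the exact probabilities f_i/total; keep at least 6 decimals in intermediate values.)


Per-symbol terms -p_i * log2(p_i) with p_i = f_i/51:
  p = 17/51 = 0.333333: log2(p) = -1.584963, -p*log2(p) = 0.528321
  p = 18/51 = 0.352941: log2(p) = -1.502500, -p*log2(p) = 0.530294
  p = 11/51 = 0.215686: log2(p) = -2.212994, -p*log2(p) = 0.477312
  p = 5/51 = 0.098039: log2(p) = -3.350497, -p*log2(p) = 0.328480
H = 0.528321 + 0.530294 + 0.477312 + 0.328480 = 1.864407

H = 1.8644 bits/symbol


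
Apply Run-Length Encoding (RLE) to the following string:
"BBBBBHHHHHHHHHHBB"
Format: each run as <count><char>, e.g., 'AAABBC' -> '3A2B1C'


Scanning runs left to right:
  i=0: run of 'B' x 5 -> '5B'
  i=5: run of 'H' x 10 -> '10H'
  i=15: run of 'B' x 2 -> '2B'

RLE = 5B10H2B


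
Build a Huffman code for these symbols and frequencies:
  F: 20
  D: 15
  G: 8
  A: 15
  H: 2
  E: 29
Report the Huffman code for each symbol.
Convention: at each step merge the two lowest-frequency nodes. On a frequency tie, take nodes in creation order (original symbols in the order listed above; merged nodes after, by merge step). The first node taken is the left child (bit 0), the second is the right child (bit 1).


Huffman tree construction:
Step 1: Merge H(2) + G(8) = 10
Step 2: Merge (H+G)(10) + D(15) = 25
Step 3: Merge A(15) + F(20) = 35
Step 4: Merge ((H+G)+D)(25) + E(29) = 54
Step 5: Merge (A+F)(35) + (((H+G)+D)+E)(54) = 89
Read each symbol's code off the tree from the root (left child = 0, right child = 1).

Codes:
  F: 01 (length 2)
  D: 101 (length 3)
  G: 1001 (length 4)
  A: 00 (length 2)
  H: 1000 (length 4)
  E: 11 (length 2)
Average code length: 213/89 = 2.3933 bits/symbol


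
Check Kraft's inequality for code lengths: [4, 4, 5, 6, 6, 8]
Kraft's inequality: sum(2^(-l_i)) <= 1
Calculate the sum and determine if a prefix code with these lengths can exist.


Sum = 2^(-4) + 2^(-4) + 2^(-5) + 2^(-6) + 2^(-6) + 2^(-8)
    = 0.0625 + 0.0625 + 0.03125 + 0.015625 + 0.015625 + 0.00390625
    = 49/256 = 0.19140625
Since 0.19140625 <= 1, Kraft's inequality IS satisfied.
A prefix code with these lengths CAN exist.

Kraft sum = 0.19140625. Satisfied.


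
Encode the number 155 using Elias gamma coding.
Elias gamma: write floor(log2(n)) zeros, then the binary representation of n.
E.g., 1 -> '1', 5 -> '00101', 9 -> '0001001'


num_bits = floor(log2(155)) + 1 = 8
leading_zeros = num_bits - 1 = 7
binary(155) = 10011011

Elias gamma(155) = '0000000' + '10011011' = 000000010011011 (15 bits)


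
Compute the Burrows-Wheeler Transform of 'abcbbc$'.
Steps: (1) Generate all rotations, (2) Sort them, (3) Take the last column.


Rotations (sorted):
  0: $abcbbc -> last char: c
  1: abcbbc$ -> last char: $
  2: bbc$abc -> last char: c
  3: bc$abcb -> last char: b
  4: bcbbc$a -> last char: a
  5: c$abcbb -> last char: b
  6: cbbc$ab -> last char: b


BWT = c$cbabb


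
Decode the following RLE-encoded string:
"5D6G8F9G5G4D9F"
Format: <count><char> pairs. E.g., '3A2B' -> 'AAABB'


Expanding each <count><char> pair:
  5D -> 'DDDDD'
  6G -> 'GGGGGG'
  8F -> 'FFFFFFFF'
  9G -> 'GGGGGGGGG'
  5G -> 'GGGGG'
  4D -> 'DDDD'
  9F -> 'FFFFFFFFF'

Decoded = DDDDDGGGGGGFFFFFFFFGGGGGGGGGGGGGGDDDDFFFFFFFFF


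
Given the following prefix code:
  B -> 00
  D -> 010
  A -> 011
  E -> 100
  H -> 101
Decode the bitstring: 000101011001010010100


Decoding step by step:
Bits 00 -> B
Bits 010 -> D
Bits 101 -> H
Bits 100 -> E
Bits 101 -> H
Bits 00 -> B
Bits 101 -> H
Bits 00 -> B


Decoded message: BDHEHBHB


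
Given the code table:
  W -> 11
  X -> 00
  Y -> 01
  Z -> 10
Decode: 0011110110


Decoding:
00 -> X
11 -> W
11 -> W
01 -> Y
10 -> Z


Result: XWWYZ


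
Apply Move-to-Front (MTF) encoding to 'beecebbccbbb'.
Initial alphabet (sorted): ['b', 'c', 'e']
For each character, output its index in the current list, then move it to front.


MTF encoding:
'b': index 0 in ['b', 'c', 'e'] -> ['b', 'c', 'e']
'e': index 2 in ['b', 'c', 'e'] -> ['e', 'b', 'c']
'e': index 0 in ['e', 'b', 'c'] -> ['e', 'b', 'c']
'c': index 2 in ['e', 'b', 'c'] -> ['c', 'e', 'b']
'e': index 1 in ['c', 'e', 'b'] -> ['e', 'c', 'b']
'b': index 2 in ['e', 'c', 'b'] -> ['b', 'e', 'c']
'b': index 0 in ['b', 'e', 'c'] -> ['b', 'e', 'c']
'c': index 2 in ['b', 'e', 'c'] -> ['c', 'b', 'e']
'c': index 0 in ['c', 'b', 'e'] -> ['c', 'b', 'e']
'b': index 1 in ['c', 'b', 'e'] -> ['b', 'c', 'e']
'b': index 0 in ['b', 'c', 'e'] -> ['b', 'c', 'e']
'b': index 0 in ['b', 'c', 'e'] -> ['b', 'c', 'e']


Output: [0, 2, 0, 2, 1, 2, 0, 2, 0, 1, 0, 0]


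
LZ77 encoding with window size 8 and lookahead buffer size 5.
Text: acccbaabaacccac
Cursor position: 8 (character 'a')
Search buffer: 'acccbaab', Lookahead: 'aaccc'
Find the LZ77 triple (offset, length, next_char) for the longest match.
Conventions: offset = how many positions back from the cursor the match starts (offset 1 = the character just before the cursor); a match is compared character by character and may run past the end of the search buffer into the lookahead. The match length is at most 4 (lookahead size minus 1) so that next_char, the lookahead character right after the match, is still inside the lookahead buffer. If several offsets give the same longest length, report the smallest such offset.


Try each offset into the search buffer:
  offset=1 (pos 7, char 'b'): match length 0
  offset=2 (pos 6, char 'a'): match length 1
  offset=3 (pos 5, char 'a'): match length 2
  offset=4 (pos 4, char 'b'): match length 0
  offset=5 (pos 3, char 'c'): match length 0
  offset=6 (pos 2, char 'c'): match length 0
  offset=7 (pos 1, char 'c'): match length 0
  offset=8 (pos 0, char 'a'): match length 1
Longest match has length 2 at offset 3.
next_char = character at position 8 + 2 = 10 -> 'c'

Best match: offset=3, length=2 (matching 'aa' starting at position 5)
LZ77 triple: (3, 2, 'c')


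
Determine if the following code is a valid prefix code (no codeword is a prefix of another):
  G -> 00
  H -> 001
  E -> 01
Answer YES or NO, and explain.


Checking each pair (does one codeword prefix another?):
  G='00' vs H='001': prefix -- VIOLATION

NO -- this is NOT a valid prefix code. G (00) is a prefix of H (001).


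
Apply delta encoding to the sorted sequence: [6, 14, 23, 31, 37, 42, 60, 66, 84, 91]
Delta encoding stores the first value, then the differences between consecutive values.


First value: 6
Deltas:
  14 - 6 = 8
  23 - 14 = 9
  31 - 23 = 8
  37 - 31 = 6
  42 - 37 = 5
  60 - 42 = 18
  66 - 60 = 6
  84 - 66 = 18
  91 - 84 = 7


Delta encoded: [6, 8, 9, 8, 6, 5, 18, 6, 18, 7]


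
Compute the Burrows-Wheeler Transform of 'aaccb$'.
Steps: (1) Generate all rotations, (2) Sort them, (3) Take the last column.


Rotations (sorted):
  0: $aaccb -> last char: b
  1: aaccb$ -> last char: $
  2: accb$a -> last char: a
  3: b$aacc -> last char: c
  4: cb$aac -> last char: c
  5: ccb$aa -> last char: a


BWT = b$acca


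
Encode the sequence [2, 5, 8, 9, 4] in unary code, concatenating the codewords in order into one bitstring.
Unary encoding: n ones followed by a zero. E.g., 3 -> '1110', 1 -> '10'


Encode each number as n ones followed by a terminating 0:
  2 -> 110 (3 bits)
  5 -> 111110 (6 bits)
  8 -> 111111110 (9 bits)
  9 -> 1111111110 (10 bits)
  4 -> 11110 (5 bits)
Total length = 3 + 6 + 9 + 10 + 5 = 33 bits.

Unary([2, 5, 8, 9, 4]) = 110111110111111110111111111011110 (33 bits)


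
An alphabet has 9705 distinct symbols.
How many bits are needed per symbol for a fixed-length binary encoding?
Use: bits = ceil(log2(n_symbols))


log2(9705) = 13.2445
Bracket: 2^13 = 8192 < 9705 <= 2^14 = 16384
So ceil(log2(9705)) = 14

bits = ceil(log2(9705)) = ceil(13.2445) = 14 bits


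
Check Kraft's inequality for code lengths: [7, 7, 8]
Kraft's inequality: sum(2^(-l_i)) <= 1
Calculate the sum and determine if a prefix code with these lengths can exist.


Sum = 2^(-7) + 2^(-7) + 2^(-8)
    = 0.0078125 + 0.0078125 + 0.00390625
    = 5/256 = 0.01953125
Since 0.01953125 <= 1, Kraft's inequality IS satisfied.
A prefix code with these lengths CAN exist.

Kraft sum = 0.01953125. Satisfied.


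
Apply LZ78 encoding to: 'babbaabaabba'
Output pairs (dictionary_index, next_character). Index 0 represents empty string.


LZ78 encoding steps:
Dictionary: {0: ''}
Step 1: w='' (idx 0), next='b' -> output (0, 'b'), add 'b' as idx 1
Step 2: w='' (idx 0), next='a' -> output (0, 'a'), add 'a' as idx 2
Step 3: w='b' (idx 1), next='b' -> output (1, 'b'), add 'bb' as idx 3
Step 4: w='a' (idx 2), next='a' -> output (2, 'a'), add 'aa' as idx 4
Step 5: w='b' (idx 1), next='a' -> output (1, 'a'), add 'ba' as idx 5
Step 6: w='a' (idx 2), next='b' -> output (2, 'b'), add 'ab' as idx 6
Step 7: w='ba' (idx 5), end of input -> output (5, '')


Encoded: [(0, 'b'), (0, 'a'), (1, 'b'), (2, 'a'), (1, 'a'), (2, 'b'), (5, '')]


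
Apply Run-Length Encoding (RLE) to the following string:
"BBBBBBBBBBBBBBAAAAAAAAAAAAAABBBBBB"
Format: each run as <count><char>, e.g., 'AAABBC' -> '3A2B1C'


Scanning runs left to right:
  i=0: run of 'B' x 14 -> '14B'
  i=14: run of 'A' x 14 -> '14A'
  i=28: run of 'B' x 6 -> '6B'

RLE = 14B14A6B


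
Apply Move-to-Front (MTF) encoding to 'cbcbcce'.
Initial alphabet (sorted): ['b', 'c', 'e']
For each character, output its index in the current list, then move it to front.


MTF encoding:
'c': index 1 in ['b', 'c', 'e'] -> ['c', 'b', 'e']
'b': index 1 in ['c', 'b', 'e'] -> ['b', 'c', 'e']
'c': index 1 in ['b', 'c', 'e'] -> ['c', 'b', 'e']
'b': index 1 in ['c', 'b', 'e'] -> ['b', 'c', 'e']
'c': index 1 in ['b', 'c', 'e'] -> ['c', 'b', 'e']
'c': index 0 in ['c', 'b', 'e'] -> ['c', 'b', 'e']
'e': index 2 in ['c', 'b', 'e'] -> ['e', 'c', 'b']


Output: [1, 1, 1, 1, 1, 0, 2]


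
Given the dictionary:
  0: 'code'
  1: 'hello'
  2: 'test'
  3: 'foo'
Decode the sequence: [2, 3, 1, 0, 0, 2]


Look up each index in the dictionary:
  2 -> 'test'
  3 -> 'foo'
  1 -> 'hello'
  0 -> 'code'
  0 -> 'code'
  2 -> 'test'

Decoded: "test foo hello code code test"


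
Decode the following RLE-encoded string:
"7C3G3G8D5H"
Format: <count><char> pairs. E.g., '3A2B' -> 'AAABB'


Expanding each <count><char> pair:
  7C -> 'CCCCCCC'
  3G -> 'GGG'
  3G -> 'GGG'
  8D -> 'DDDDDDDD'
  5H -> 'HHHHH'

Decoded = CCCCCCCGGGGGGDDDDDDDDHHHHH


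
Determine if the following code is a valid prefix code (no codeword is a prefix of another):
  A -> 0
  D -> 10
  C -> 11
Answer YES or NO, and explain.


Checking each pair (does one codeword prefix another?):
  A='0' vs D='10': no prefix
  A='0' vs C='11': no prefix
  D='10' vs A='0': no prefix
  D='10' vs C='11': no prefix
  C='11' vs A='0': no prefix
  C='11' vs D='10': no prefix
No violation found over all pairs.

YES -- this is a valid prefix code. No codeword is a prefix of any other codeword.


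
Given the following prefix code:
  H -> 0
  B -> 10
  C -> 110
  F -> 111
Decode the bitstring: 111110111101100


Decoding step by step:
Bits 111 -> F
Bits 110 -> C
Bits 111 -> F
Bits 10 -> B
Bits 110 -> C
Bits 0 -> H


Decoded message: FCFBCH


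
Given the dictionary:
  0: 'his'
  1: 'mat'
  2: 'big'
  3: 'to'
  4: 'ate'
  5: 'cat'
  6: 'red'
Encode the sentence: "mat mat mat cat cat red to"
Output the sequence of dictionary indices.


Look up each word in the dictionary:
  'mat' -> 1
  'mat' -> 1
  'mat' -> 1
  'cat' -> 5
  'cat' -> 5
  'red' -> 6
  'to' -> 3

Encoded: [1, 1, 1, 5, 5, 6, 3]


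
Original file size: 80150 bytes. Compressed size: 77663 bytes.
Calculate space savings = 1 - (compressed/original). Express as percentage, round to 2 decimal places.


ratio = compressed/original = 77663/80150 = 0.968971
savings = 1 - ratio = 1 - 0.968971 = 0.031029
as a percentage: 0.031029 * 100 = 3.1%

Space savings = 1 - 77663/80150 = 3.1%


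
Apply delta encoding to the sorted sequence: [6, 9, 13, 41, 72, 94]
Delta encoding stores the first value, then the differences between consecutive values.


First value: 6
Deltas:
  9 - 6 = 3
  13 - 9 = 4
  41 - 13 = 28
  72 - 41 = 31
  94 - 72 = 22


Delta encoded: [6, 3, 4, 28, 31, 22]


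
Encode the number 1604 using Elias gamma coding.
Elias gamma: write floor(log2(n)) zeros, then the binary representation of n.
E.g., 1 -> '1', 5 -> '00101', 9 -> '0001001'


num_bits = floor(log2(1604)) + 1 = 11
leading_zeros = num_bits - 1 = 10
binary(1604) = 11001000100

Elias gamma(1604) = '0000000000' + '11001000100' = 000000000011001000100 (21 bits)


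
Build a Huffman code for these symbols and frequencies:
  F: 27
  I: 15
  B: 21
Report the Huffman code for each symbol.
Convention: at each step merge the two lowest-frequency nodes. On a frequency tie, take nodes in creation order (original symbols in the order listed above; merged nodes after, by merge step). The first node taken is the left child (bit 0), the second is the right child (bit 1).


Huffman tree construction:
Step 1: Merge I(15) + B(21) = 36
Step 2: Merge F(27) + (I+B)(36) = 63
Read each symbol's code off the tree from the root (left child = 0, right child = 1).

Codes:
  F: 0 (length 1)
  I: 10 (length 2)
  B: 11 (length 2)
Average code length: 99/63 = 1.5714 bits/symbol


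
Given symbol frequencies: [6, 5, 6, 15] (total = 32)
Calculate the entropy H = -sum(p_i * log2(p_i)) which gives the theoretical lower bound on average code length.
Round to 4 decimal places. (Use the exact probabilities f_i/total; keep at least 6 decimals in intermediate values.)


Per-symbol terms -p_i * log2(p_i) with p_i = f_i/32:
  p = 6/32 = 0.187500: log2(p) = -2.415037, -p*log2(p) = 0.452820
  p = 5/32 = 0.156250: log2(p) = -2.678072, -p*log2(p) = 0.418449
  p = 6/32 = 0.187500: log2(p) = -2.415037, -p*log2(p) = 0.452820
  p = 15/32 = 0.468750: log2(p) = -1.093109, -p*log2(p) = 0.512395
H = 0.452820 + 0.418449 + 0.452820 + 0.512395 = 1.836484

H = 1.8365 bits/symbol


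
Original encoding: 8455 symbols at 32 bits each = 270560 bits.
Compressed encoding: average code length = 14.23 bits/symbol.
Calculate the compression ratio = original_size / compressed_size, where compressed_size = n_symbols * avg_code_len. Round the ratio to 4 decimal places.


original_size = n_symbols * orig_bits = 8455 * 32 = 270560 bits
compressed_size = n_symbols * avg_code_len = 8455 * 14.23 = 120314.65 bits
ratio = original_size / compressed_size = 270560 / 120314.65 = 2.2488

Compression ratio = 2.2488


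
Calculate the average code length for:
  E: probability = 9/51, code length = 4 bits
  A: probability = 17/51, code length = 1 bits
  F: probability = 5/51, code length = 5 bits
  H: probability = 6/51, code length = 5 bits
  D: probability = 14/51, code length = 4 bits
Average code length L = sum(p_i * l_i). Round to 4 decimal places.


Weighted contributions p_i * l_i:
  E: (9/51) * 4 = 36/51
  A: (17/51) * 1 = 17/51
  F: (5/51) * 5 = 25/51
  H: (6/51) * 5 = 30/51
  D: (14/51) * 4 = 56/51
Sum = (36 + 17 + 25 + 30 + 56)/51 = 164/51

L = 164/51 = 3.2157 bits/symbol
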